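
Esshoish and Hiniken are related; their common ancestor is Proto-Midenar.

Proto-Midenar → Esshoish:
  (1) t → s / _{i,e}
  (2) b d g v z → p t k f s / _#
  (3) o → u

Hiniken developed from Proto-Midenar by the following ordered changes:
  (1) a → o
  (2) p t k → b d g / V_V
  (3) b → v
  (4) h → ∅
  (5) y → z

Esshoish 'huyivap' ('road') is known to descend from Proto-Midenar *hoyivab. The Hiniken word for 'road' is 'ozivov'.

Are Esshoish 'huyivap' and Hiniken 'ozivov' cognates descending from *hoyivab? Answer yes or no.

Derive the expected Hiniken reflex of *hoyivab:
Hiniken: *hoyivab > hoyivob > hoyivov > oyivov > ozivov  (by vowel merger, unconditioned shift, h-loss, unconditioned shift)
Hiniken 'ozivov' matches the regular reflex exactly, so the pair is cognate.

yes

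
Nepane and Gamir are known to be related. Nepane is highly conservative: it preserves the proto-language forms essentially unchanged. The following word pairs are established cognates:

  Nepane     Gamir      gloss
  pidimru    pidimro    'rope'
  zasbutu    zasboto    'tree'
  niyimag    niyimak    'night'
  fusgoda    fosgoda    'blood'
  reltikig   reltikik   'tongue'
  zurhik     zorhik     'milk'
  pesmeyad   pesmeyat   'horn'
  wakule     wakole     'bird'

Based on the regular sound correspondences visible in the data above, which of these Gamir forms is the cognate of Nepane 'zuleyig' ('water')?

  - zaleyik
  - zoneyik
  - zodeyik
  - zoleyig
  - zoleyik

zasbutu ~ zasboto, fusgoda ~ fosgoda — Nepane u corresponds to Gamir o after a consonant, before a consonant other than r, m, n, p, b, f, v.
niyimag ~ niyimak, reltikig ~ reltikik — Nepane g corresponds to Gamir k word-finally.
Applying these to Nepane 'zuleyig':
  zuleyig → zoleyig   (u→o after a consonant, before a consonant other than r, m, n, p, b, f, v)
  zoleyig → zoleyik   (g→k word-finally)
So the Gamir cognate is 'zoleyik'.

zoleyik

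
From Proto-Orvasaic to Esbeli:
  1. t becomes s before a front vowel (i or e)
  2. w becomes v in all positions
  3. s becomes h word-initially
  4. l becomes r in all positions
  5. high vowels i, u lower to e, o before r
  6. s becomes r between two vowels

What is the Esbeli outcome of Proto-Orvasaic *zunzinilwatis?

Esbeli: start from *zunzinilwatis.
  rule 1 (palatalisation): zunzinilwatis → zunzinilwasis
  rule 2 (unconditioned shift): zunzinilwasis → zunzinilvasis
  rule 3: no change — zunzinilvasis
  rule 4 (unconditioned shift): zunzinilvasis → zunzinirvasis
  rule 5 (pre-rhotic lowering): zunzinirvasis → zunzinervasis
  rule 6 (rhotacism): zunzinervasis → zunzinervaris
  ⇒ Esbeli zunzinervaris

zunzinervaris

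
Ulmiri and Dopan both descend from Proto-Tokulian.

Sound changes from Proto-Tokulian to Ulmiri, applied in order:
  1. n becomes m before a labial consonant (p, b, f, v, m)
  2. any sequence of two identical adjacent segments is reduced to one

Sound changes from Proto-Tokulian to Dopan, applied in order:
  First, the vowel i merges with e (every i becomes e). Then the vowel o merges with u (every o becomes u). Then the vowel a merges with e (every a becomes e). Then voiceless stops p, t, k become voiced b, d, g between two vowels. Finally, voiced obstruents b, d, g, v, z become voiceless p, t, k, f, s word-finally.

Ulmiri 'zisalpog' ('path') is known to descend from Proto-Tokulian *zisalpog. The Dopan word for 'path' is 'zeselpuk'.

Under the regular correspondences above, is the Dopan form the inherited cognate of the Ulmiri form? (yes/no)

Derive the expected Dopan reflex of *zisalpog:
Dopan: *zisalpog > zesalpog > zesalpug > zeselpug > zeselpuk  (by vowel merger, vowel merger, vowel merger, final devoicing)
Dopan 'zeselpuk' matches the regular reflex exactly, so the pair is cognate.

yes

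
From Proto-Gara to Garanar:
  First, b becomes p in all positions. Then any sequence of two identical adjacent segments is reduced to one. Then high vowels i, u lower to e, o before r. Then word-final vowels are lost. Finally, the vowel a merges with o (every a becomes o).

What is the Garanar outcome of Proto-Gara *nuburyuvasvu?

nuporyuvosv

Garanar: start from *nuburyuvasvu.
  rule 1 (unconditioned shift): nuburyuvasvu → nupuryuvasvu
  rule 2: no change — nupuryuvasvu
  rule 3 (pre-rhotic lowering): nupuryuvasvu → nuporyuvasvu
  rule 4 (apocope): nuporyuvasvu → nuporyuvasv
  rule 5 (vowel merger): nuporyuvasv → nuporyuvosv
  ⇒ Garanar nuporyuvosv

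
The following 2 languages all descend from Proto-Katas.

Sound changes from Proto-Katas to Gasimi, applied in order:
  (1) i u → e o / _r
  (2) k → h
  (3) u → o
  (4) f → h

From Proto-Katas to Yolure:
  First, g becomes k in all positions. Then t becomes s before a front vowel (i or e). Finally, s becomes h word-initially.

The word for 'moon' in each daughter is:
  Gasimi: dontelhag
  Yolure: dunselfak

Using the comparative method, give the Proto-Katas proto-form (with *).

*duntelfag

Position 4: Gasimi has t, Yolure has s. Gasimi preserves t here (none of its changes turn any other segment into t), so the proto-segment is *t.
Position 2: Gasimi has o, Yolure has u. Yolure preserves u here (none of its changes turn any other segment into u), so the proto-segment is *u.
Verify the candidate proto-form against each daughter:
Gasimi: *duntelfag
  duntelfag (rule 1 does not apply)
  duntelfag (rule 2 does not apply)
  duntelfag → dontelfag   [vowel merger]
  dontelfag → dontelhag   [unconditioned shift]
  giving Gasimi dontelhag.
Yolure: start from *duntelfag.
  rule 1 (unconditioned shift): duntelfag → duntelfak
  rule 2 (palatalisation): duntelfak → dunselfak
  rule 3: no change — dunselfak
  ⇒ Yolure dunselfak
*duntelfag is the unique common source.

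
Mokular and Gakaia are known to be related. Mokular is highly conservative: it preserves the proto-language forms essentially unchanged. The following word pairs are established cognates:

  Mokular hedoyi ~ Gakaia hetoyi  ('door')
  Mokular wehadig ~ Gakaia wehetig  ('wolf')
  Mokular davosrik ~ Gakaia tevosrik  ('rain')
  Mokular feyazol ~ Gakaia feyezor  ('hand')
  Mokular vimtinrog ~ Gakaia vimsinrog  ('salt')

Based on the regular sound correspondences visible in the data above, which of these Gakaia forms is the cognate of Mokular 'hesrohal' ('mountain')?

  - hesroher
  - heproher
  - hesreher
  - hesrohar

wehadig ~ wehetig, feyazol ~ feyezor — Mokular a corresponds to Gakaia e after a consonant, before a consonant other than r, m, n, p, b, f, v.
feyazol ~ feyezor — Mokular l corresponds to Gakaia r word-finally.
Applying these to Mokular 'hesrohal':
  hesrohal → hesrohel   (a→e after a consonant, before a consonant other than r, m, n, p, b, f, v)
  hesrohel → hesroher   (l→r word-finally)
So the Gakaia cognate is 'hesroher'.

hesroher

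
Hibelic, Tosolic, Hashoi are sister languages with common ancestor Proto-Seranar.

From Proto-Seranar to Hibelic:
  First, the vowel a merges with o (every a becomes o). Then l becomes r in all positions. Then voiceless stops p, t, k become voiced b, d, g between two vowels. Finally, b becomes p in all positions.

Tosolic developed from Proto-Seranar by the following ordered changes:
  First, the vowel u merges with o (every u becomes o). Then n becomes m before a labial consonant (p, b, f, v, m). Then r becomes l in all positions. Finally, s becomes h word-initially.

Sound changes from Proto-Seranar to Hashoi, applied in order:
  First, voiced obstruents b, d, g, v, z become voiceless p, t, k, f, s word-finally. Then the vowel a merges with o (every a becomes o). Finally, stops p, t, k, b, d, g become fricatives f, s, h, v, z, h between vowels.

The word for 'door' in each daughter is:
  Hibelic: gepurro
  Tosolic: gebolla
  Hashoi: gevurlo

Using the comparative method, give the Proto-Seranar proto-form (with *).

Position 6: Hibelic has r, Tosolic has l, Hashoi has l. Hashoi preserves l here (none of its changes turn any other segment into l), so the proto-segment is *l.
Position 7: Hibelic has o, Tosolic has a, Hashoi has o. Tosolic preserves a here (none of its changes turn any other segment into a), so the proto-segment is *a.
This points to *geburla. Verify forward in each daughter:
Hibelic: *geburla > geburlo > geburro > gepurro  (by vowel merger, unconditioned shift, unconditioned shift)
Tosolic: *geburla
  geburla → geborla   [vowel merger]
  geborla (rule 2 does not apply)
  geborla → gebolla   [unconditioned shift]
  gebolla (rule 4 does not apply)
  giving Tosolic gebolla.
Hashoi: start from *geburla.
  rule 1: no change — geburla
  rule 2 (vowel merger): geburla → geburlo
  rule 3 (intervocalic lenition): geburlo → gevurlo
  ⇒ Hashoi gevurlo
*geburla is the unique common source.

*geburla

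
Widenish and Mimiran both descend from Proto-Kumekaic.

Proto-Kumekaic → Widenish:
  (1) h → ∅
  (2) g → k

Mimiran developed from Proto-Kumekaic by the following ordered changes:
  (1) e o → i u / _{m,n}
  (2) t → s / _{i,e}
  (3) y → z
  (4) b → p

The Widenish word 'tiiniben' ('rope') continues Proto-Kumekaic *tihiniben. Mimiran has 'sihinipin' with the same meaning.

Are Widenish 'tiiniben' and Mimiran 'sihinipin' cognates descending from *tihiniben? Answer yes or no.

Derive the expected Mimiran reflex of *tihiniben:
Mimiran: start from *tihiniben.
  rule 1 (pre-nasal raising): tihiniben → tihinibin
  rule 2 (palatalisation): tihinibin → sihinibin
  rule 3: no change — sihinibin
  rule 4 (unconditioned shift): sihinibin → sihinipin
  ⇒ Mimiran sihinipin
Mimiran 'sihinipin' matches the regular reflex exactly, so the pair is cognate.

yes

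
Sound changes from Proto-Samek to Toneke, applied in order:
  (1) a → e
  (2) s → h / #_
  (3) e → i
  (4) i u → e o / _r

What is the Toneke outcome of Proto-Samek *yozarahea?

Toneke: start from *yozarahea.
  rule 1 (vowel merger): yozarahea → yozerehee
  rule 2: no change — yozerehee
  rule 3 (vowel merger): yozerehee → yozirihii
  rule 4 (pre-rhotic lowering): yozirihii → yozerihii
  ⇒ Toneke yozerihii

yozerihii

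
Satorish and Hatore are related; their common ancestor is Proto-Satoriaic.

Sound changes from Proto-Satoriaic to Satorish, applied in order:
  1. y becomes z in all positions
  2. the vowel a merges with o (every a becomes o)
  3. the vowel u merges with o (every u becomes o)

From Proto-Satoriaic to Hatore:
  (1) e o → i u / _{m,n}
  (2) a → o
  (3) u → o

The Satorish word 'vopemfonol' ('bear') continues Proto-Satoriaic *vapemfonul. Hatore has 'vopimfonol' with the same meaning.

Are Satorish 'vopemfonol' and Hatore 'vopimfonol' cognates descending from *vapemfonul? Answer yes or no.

Derive the expected Hatore reflex of *vapemfonul:
Hatore: *vapemfonul
  vapemfonul → vapimfunul   [pre-nasal raising]
  vapimfunul → vopimfunul   [vowel merger]
  vopimfunul → vopimfonol   [vowel merger]
  giving Hatore vopimfonol.
Hatore 'vopimfonol' matches the regular reflex exactly, so the pair is cognate.

yes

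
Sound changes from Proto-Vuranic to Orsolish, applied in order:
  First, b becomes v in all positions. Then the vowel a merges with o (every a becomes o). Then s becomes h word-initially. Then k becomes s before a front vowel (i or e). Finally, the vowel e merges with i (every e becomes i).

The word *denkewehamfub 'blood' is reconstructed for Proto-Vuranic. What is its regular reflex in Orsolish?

dinsiwihomfuv

Orsolish: *denkewehamfub
  denkewehamfub → denkewehamfuv   [unconditioned shift]
  denkewehamfuv → denkewehomfuv   [vowel merger]
  denkewehomfuv (rule 3 does not apply)
  denkewehomfuv → densewehomfuv   [palatalisation]
  densewehomfuv → dinsiwihomfuv   [vowel merger]
  giving Orsolish dinsiwihomfuv.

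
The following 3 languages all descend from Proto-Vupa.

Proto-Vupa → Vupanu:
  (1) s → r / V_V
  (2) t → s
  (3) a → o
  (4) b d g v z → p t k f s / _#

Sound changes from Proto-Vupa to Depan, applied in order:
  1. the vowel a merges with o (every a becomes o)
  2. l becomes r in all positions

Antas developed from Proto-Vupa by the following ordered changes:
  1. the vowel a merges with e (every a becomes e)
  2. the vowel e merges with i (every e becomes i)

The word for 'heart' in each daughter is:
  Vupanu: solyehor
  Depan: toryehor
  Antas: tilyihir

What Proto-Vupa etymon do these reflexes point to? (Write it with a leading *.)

Position 7: Vupanu has o, Depan has o, Antas has i. Taking the neighbouring segments as reconstructed: Vupanu o could go back to *a or *o; Depan o could go back to *a or *o; Antas i could go back to *a or *e or *i — the one source consistent with every daughter is *a.
Position 3: Vupanu has l, Depan has r, Antas has l. Vupanu preserves l here (none of its changes turn any other segment into l), so the proto-segment is *l.
Position 5: Vupanu has e, Depan has e, Antas has i. Vupanu preserves e here (none of its changes turn any other segment into e), so the proto-segment is *e.
Verify the candidate proto-form against each daughter:
Vupanu: start from *talyehar.
  rule 1: no change — talyehar
  rule 2 (unconditioned shift): talyehar → salyehar
  rule 3 (vowel merger): salyehar → solyehor
  rule 4: no change — solyehor
  ⇒ Vupanu solyehor
Depan: *talyehar > tolyehor > toryehor  (by vowel merger, unconditioned shift)
Antas: *talyehar
  talyehar → telyeher   [vowel merger]
  telyeher → tilyihir   [vowel merger]
  giving Antas tilyihir.
Only *talyehar yields all of Vupanu solyehor, Depan toryehor, Antas tilyihir.

*talyehar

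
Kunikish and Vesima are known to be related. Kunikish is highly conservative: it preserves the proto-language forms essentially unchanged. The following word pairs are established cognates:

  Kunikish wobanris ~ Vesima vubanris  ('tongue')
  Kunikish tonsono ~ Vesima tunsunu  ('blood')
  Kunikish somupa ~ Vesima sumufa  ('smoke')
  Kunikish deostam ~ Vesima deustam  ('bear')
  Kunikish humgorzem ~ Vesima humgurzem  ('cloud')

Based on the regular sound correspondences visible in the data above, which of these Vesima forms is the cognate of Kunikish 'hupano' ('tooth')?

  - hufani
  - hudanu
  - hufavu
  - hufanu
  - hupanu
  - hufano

hufanu

somupa ~ sumufa — Kunikish p corresponds to Vesima f between vowels (before a back vowel).
tonsono ~ tunsunu — Kunikish o corresponds to Vesima u word-finally.
Applying these to Kunikish 'hupano':
  hupano → hufano   (p→f between vowels (before a back vowel))
  hufano → hufanu   (o→u word-finally)
So the Vesima cognate is 'hufanu'.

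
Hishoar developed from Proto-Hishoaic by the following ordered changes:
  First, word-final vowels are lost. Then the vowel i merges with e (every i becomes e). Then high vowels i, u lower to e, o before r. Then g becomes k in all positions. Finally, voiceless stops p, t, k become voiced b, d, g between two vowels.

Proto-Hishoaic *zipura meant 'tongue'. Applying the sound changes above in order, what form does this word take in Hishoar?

Hishoar: start from *zipura.
  rule 1 (apocope): zipura → zipur
  rule 2 (vowel merger): zipur → zepur
  rule 3 (pre-rhotic lowering): zepur → zepor
  rule 4: no change — zepor
  rule 5 (intervocalic voicing): zepor → zebor
  ⇒ Hishoar zebor

zebor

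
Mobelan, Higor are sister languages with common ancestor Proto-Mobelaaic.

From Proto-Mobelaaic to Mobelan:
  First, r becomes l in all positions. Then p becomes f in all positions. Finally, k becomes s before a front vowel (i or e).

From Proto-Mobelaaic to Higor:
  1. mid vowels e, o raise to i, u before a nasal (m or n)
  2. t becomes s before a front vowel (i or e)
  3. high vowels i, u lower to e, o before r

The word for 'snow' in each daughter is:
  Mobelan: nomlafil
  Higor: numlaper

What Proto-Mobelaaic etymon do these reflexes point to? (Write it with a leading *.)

*nomlapir

Position 8: Mobelan has l, Higor has r. Higor preserves r here (none of its changes turn any other segment into r), so the proto-segment is *r.
Position 7: Mobelan has i, Higor has e. Mobelan preserves i here (none of its changes turn any other segment into i), so the proto-segment is *i.
Position 6: Mobelan has f, Higor has p. Higor preserves p here (none of its changes turn any other segment into p), so the proto-segment is *p.
This points to *nomlapir. Verify forward in each daughter:
Mobelan: *nomlapir > nomlapil > nomlafil  (by unconditioned shift, unconditioned shift)
Higor: *nomlapir
  nomlapir → numlapir   [pre-nasal raising]
  numlapir (rule 2 does not apply)
  numlapir → numlaper   [pre-rhotic lowering]
  giving Higor numlaper.
*nomlapir is the unique common source.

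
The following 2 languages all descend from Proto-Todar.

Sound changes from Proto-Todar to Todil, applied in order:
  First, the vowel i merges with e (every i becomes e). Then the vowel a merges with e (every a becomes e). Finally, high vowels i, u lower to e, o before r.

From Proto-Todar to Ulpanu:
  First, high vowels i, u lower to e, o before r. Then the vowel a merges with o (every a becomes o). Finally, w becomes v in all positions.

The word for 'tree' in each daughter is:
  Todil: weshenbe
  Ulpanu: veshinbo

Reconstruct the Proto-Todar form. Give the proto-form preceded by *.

*weshinba

Position 5: Todil has e, Ulpanu has i. Ulpanu preserves i here (none of its changes turn any other segment into i), so the proto-segment is *i.
Position 1: Todil has w, Ulpanu has v. Todil preserves w here (none of its changes turn any other segment into w), so the proto-segment is *w.
Position 8: Todil has e, Ulpanu has o. Taking the neighbouring segments as reconstructed: Todil e could go back to *a or *e or *i; Ulpanu o could go back to *a or *o — the one source consistent with every daughter is *a.
Continuing position by position gives *weshinba; check it forward:
Todil: *weshinba
  weshinba → weshenba   [vowel merger]
  weshenba → weshenbe   [vowel merger]
  weshenbe (rule 3 does not apply)
  giving Todil weshenbe.
Ulpanu: start from *weshinba.
  rule 1: no change — weshinba
  rule 2 (vowel merger): weshinba → weshinbo
  rule 3 (unconditioned shift): weshinbo → veshinbo
  ⇒ Ulpanu veshinbo
*weshinba is the unique common source.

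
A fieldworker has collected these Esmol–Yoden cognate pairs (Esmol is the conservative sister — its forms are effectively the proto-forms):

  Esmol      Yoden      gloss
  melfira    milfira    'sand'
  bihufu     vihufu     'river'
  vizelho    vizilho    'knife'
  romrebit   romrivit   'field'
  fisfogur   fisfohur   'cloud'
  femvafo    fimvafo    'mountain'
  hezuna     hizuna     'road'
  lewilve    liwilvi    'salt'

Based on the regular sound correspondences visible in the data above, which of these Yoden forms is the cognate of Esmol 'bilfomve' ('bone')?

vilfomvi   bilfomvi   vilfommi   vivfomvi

bihufu ~ vihufu — Esmol b corresponds to Yoden v word-initially before a front vowel.
lewilve ~ liwilvi — Esmol e corresponds to Yoden i word-finally.
Applying these to Esmol 'bilfomve':
  bilfomve → vilfomve   (b→v word-initially before a front vowel)
  vilfomve → vilfomvi   (e→i word-finally)
So the Yoden cognate is 'vilfomvi'.

vilfomvi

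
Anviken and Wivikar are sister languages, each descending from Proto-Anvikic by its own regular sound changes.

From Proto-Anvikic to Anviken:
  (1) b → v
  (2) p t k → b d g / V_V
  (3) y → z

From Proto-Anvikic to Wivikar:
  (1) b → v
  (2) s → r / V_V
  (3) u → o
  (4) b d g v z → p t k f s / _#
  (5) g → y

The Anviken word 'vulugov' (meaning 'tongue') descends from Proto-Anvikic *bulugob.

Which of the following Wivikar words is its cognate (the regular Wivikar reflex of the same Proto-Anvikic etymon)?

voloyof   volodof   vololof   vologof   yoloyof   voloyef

Wivikar: start from *bulugob.
  rule 1 (unconditioned shift): bulugob → vulugov
  rule 2: no change — vulugov
  rule 3 (vowel merger): vulugov → vologov
  rule 4 (final devoicing): vologov → vologof
  rule 5 (unconditioned shift): vologof → voloyof
  ⇒ Wivikar voloyof
Among the options, 'voloyof' alone shows every Wivikar change applied in order.

voloyof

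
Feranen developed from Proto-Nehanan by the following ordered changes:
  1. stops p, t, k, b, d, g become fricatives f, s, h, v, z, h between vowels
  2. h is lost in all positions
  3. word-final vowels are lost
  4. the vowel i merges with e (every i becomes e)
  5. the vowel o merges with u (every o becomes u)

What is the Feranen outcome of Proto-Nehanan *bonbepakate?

bunbefaas

Feranen: *bonbepakate > bonbefahase > bonbefaase > bonbefaas > bunbefaas  (by intervocalic lenition, h-loss, apocope, vowel merger)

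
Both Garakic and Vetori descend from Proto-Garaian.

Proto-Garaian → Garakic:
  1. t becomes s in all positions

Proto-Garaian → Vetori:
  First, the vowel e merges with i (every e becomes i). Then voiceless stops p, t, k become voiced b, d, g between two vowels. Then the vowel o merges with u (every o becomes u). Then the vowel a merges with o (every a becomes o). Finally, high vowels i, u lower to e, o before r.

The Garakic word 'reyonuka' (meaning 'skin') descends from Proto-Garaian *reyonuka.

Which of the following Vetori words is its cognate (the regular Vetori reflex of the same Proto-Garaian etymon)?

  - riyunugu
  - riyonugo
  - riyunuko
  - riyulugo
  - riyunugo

riyunugo

Vetori: *reyonuka > riyonuka > riyonuga > riyunuga > riyunugo  (by vowel merger, intervocalic voicing, vowel merger, vowel merger)
Only 'riyunugo' matches the regular Vetori development of *reyonuka.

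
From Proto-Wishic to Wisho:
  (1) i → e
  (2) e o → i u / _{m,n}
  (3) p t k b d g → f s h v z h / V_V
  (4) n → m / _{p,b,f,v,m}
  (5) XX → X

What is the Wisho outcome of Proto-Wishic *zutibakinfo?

zusevahimfo

Wisho: start from *zutibakinfo.
  rule 1 (vowel merger): zutibakinfo → zutebakenfo
  rule 2 (pre-nasal raising): zutebakenfo → zutebakinfo
  rule 3 (intervocalic lenition): zutebakinfo → zusevahinfo
  rule 4 (nasal place assimilation): zusevahinfo → zusevahimfo
  rule 5: no change — zusevahimfo
  ⇒ Wisho zusevahimfo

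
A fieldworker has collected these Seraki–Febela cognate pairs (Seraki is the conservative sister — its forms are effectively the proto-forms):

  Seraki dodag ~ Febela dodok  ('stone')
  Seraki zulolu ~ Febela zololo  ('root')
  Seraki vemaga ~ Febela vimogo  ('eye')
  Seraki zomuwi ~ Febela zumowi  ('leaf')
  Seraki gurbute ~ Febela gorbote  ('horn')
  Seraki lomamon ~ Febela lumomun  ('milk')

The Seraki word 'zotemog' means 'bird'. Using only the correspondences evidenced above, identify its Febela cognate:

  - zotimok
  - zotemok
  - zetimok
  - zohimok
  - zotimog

vemaga ~ vimogo — Seraki e corresponds to Febela i after a consonant, before a nasal.
dodag ~ dodok — Seraki g corresponds to Febela k word-finally.
Applying these to Seraki 'zotemog':
  zotemog → zotimog   (e→i after a consonant, before a nasal)
  zotimog → zotimok   (g→k word-finally)
So the Febela cognate is 'zotimok'.

zotimok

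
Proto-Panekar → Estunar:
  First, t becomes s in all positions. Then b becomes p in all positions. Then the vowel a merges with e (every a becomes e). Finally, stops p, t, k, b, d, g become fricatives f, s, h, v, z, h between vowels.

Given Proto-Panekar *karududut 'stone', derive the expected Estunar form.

keruzuzus

Estunar: *karududut
  karududut → karududus   [unconditioned shift]
  karududus (rule 2 does not apply)
  karududus → kerududus   [vowel merger]
  kerududus → keruzuzus   [intervocalic lenition]
  giving Estunar keruzuzus.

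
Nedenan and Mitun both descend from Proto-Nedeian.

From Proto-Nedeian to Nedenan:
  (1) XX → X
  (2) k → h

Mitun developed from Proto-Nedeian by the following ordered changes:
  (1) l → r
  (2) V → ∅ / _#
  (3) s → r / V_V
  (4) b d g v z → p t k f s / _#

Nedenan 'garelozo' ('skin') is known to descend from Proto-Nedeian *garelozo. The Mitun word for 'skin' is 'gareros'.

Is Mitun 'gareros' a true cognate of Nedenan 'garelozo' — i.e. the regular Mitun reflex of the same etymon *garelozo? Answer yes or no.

yes

Derive the expected Mitun reflex of *garelozo:
Mitun: start from *garelozo.
  rule 1 (unconditioned shift): garelozo → garerozo
  rule 2 (apocope): garerozo → gareroz
  rule 3: no change — gareroz
  rule 4 (final devoicing): gareroz → gareros
  ⇒ Mitun gareros
Mitun 'gareros' matches the regular reflex exactly, so the pair is cognate.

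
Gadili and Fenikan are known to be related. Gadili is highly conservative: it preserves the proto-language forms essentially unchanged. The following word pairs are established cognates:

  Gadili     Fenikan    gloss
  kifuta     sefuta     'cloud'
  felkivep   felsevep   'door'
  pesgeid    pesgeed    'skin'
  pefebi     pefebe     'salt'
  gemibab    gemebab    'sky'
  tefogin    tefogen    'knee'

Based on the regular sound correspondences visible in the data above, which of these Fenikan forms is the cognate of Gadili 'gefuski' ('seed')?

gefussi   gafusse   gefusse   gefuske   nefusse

gefusse

felkivep ~ felsevep — Gadili k corresponds to Fenikan s after a consonant, before a front vowel.
pefebi ~ pefebe — Gadili i corresponds to Fenikan e word-finally.
Applying these to Gadili 'gefuski':
  gefuski → gefussi   (k→s after a consonant, before a front vowel)
  gefussi → gefusse   (i→e word-finally)
So the Fenikan cognate is 'gefusse'.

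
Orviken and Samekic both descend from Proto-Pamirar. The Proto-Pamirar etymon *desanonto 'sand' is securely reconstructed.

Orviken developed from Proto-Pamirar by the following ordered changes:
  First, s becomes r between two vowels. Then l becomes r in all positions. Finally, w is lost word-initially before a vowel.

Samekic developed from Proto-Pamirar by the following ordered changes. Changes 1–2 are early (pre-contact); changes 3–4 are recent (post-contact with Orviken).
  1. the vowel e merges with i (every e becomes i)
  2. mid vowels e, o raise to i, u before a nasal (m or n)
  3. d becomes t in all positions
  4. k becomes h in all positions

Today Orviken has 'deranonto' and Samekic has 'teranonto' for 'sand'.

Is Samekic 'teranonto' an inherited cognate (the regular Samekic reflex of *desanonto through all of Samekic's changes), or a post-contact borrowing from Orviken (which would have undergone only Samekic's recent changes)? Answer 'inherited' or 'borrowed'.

borrowed

If inherited, *desanonto would pass through all of Samekic's changes:
Samekic: *desanonto
  desanonto → disanonto   [vowel merger]
  disanonto → disanunto   [pre-nasal raising]
  disanunto → tisanunto   [unconditioned shift]
  tisanunto (rule 4 does not apply)
  giving Samekic tisanunto.
If borrowed from Orviken 'deranonto' after the early changes, it would undergo only the recent ones:
  rule 3 (unconditioned shift): deranonto → teranonto
  rule 4 (unconditioned shift): no change (teranonto)
  ⇒ as a loan: teranonto
Samekic 'teranonto' matches the loan outcome 'teranonto', not the inherited 'tisanunto' — it skipped the early Samekic changes, so it was borrowed from Orviken.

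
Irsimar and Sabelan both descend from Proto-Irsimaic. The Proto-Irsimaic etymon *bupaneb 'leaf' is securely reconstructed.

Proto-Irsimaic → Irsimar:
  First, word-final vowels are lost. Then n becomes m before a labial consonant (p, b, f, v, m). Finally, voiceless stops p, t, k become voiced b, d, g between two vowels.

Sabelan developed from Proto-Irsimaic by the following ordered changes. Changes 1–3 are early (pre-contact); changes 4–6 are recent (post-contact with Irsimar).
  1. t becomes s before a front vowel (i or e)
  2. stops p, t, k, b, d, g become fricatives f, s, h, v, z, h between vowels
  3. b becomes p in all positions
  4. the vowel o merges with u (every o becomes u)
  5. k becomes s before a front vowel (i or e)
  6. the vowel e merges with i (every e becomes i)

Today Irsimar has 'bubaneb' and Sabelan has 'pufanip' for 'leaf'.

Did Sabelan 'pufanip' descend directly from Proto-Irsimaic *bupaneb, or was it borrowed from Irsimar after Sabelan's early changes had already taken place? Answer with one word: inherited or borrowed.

inherited

If inherited, *bupaneb would pass through all of Sabelan's changes:
Sabelan: *bupaneb > bufaneb > pufanep > pufanip  (by intervocalic lenition, unconditioned shift, vowel merger)
If borrowed from Irsimar 'bubaneb' after the early changes, it would undergo only the recent ones:
  rule 4 (vowel merger): no change (bubaneb)
  rule 5 (palatalisation): no change (bubaneb)
  rule 6 (vowel merger): bubaneb → bubanib
  ⇒ as a loan: bubanib
Sabelan 'pufanip' matches the inherited outcome exactly, so it is an inherited cognate, not a loan.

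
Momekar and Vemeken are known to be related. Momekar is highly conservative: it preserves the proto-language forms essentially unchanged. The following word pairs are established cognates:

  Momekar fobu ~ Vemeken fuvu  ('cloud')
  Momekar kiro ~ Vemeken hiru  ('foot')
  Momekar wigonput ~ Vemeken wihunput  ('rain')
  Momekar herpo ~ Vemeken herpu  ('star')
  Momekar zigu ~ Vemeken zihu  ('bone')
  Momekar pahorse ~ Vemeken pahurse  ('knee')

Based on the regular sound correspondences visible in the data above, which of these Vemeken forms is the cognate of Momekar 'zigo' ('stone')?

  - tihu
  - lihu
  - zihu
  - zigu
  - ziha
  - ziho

zihu

wigonput ~ wihunput — Momekar g corresponds to Vemeken h between vowels (before a back vowel).
kiro ~ hiru, herpo ~ herpu — Momekar o corresponds to Vemeken u word-finally.
Applying these to Momekar 'zigo':
  zigo → ziho   (g→h between vowels (before a back vowel))
  ziho → zihu   (o→u word-finally)
So the Vemeken cognate is 'zihu'.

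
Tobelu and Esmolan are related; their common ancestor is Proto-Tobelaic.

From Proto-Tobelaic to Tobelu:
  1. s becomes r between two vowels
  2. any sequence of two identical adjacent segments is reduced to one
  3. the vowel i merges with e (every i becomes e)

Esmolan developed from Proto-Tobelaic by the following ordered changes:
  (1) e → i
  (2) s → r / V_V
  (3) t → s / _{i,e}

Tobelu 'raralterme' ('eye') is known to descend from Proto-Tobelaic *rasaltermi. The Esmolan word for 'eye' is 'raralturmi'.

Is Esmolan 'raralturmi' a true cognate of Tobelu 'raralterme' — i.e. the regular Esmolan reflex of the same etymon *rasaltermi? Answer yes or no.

Derive the expected Esmolan reflex of *rasaltermi:
Esmolan: *rasaltermi
  rasaltermi → rasaltirmi   [vowel merger]
  rasaltirmi → raraltirmi   [rhotacism]
  raraltirmi → raralsirmi   [palatalisation]
  giving Esmolan raralsirmi.
The regular Esmolan reflex would be 'raralsirmi', but the attested form is 'raralturmi'. The correspondence is irregular, so they are not cognates (the Esmolan form has a different source).

no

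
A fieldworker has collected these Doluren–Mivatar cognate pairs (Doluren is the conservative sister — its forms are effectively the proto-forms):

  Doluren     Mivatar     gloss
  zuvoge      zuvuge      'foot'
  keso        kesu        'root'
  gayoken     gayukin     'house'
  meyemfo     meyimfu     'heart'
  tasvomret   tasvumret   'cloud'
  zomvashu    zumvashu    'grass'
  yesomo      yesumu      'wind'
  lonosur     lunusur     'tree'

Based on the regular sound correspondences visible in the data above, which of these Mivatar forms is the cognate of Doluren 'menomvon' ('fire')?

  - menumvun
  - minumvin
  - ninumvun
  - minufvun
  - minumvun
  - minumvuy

gayoken ~ gayukin — Doluren e corresponds to Mivatar i after a consonant, before a nasal.
tasvomret ~ tasvumret, zomvashu ~ zumvashu — Doluren o corresponds to Mivatar u after a consonant, before a nasal.
lonosur ~ lunusur — Doluren o corresponds to Mivatar u after a consonant, before a nasal.
Applying these to Doluren 'menomvon':
  menomvon → minomvon   (e→i after a consonant, before a nasal)
  minomvon → minumvon   (o→u after a consonant, before a nasal)
  minumvon → minumvun   (o→u after a consonant, before a nasal)
So the Mivatar cognate is 'minumvun'.

minumvun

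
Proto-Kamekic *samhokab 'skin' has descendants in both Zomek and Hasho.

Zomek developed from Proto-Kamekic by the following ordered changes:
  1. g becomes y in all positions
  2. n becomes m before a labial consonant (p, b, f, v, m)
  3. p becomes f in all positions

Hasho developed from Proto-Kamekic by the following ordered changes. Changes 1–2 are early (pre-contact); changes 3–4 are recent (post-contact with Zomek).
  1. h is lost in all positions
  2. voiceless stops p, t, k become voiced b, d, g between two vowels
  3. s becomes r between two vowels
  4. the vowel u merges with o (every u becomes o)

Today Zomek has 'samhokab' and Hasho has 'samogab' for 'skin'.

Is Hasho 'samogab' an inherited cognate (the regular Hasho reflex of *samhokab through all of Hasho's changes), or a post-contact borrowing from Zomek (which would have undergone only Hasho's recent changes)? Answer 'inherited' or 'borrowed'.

inherited

If inherited, *samhokab would pass through all of Hasho's changes:
Hasho: *samhokab
  samhokab → samokab   [h-loss]
  samokab → samogab   [intervocalic voicing]
  samogab (rule 3 does not apply)
  samogab (rule 4 does not apply)
  giving Hasho samogab.
If borrowed from Zomek 'samhokab' after the early changes, it would undergo only the recent ones:
  rule 3 (rhotacism): no change (samhokab)
  rule 4 (vowel merger): no change (samhokab)
  ⇒ as a loan: samhokab
Hasho 'samogab' matches the inherited outcome exactly, so it is an inherited cognate, not a loan.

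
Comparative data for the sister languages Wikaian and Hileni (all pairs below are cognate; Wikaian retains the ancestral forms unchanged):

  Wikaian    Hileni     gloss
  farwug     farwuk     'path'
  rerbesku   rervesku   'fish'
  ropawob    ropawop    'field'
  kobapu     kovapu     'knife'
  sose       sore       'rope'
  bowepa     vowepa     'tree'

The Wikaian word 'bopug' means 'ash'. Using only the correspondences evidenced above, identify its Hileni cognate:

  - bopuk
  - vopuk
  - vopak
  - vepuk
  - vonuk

bowepa ~ vowepa — Wikaian b corresponds to Hileni v word-initially before a back vowel.
farwug ~ farwuk — Wikaian g corresponds to Hileni k word-finally.
Applying these to Wikaian 'bopug':
  bopug → vopug   (b→v word-initially before a back vowel)
  vopug → vopuk   (g→k word-finally)
So the Hileni cognate is 'vopuk'.

vopuk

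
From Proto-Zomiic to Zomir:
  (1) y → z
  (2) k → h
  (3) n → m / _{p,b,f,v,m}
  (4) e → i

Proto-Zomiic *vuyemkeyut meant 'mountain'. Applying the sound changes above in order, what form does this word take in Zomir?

vuzimhizut

Zomir: start from *vuyemkeyut.
  rule 1 (unconditioned shift): vuyemkeyut → vuzemkezut
  rule 2 (unconditioned shift): vuzemkezut → vuzemhezut
  rule 3: no change — vuzemhezut
  rule 4 (vowel merger): vuzemhezut → vuzimhizut
  ⇒ Zomir vuzimhizut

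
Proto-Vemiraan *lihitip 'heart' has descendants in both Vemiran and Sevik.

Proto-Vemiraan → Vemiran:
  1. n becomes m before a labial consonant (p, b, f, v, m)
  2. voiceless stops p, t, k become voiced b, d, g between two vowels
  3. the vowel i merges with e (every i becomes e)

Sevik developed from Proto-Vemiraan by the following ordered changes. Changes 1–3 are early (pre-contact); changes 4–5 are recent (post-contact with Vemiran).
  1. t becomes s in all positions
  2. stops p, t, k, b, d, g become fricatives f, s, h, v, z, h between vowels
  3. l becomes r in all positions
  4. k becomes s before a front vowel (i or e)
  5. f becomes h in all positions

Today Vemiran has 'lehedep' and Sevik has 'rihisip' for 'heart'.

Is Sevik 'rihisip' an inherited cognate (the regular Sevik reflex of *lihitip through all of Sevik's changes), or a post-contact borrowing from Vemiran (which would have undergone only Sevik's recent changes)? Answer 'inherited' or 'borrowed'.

inherited

If inherited, *lihitip would pass through all of Sevik's changes:
Sevik: *lihitip > lihisip > rihisip  (by unconditioned shift, unconditioned shift)
If borrowed from Vemiran 'lehedep' after the early changes, it would undergo only the recent ones:
  rule 4 (palatalisation): no change (lehedep)
  rule 5 (unconditioned shift): no change (lehedep)
  ⇒ as a loan: lehedep
Sevik 'rihisip' matches the inherited outcome exactly, so it is an inherited cognate, not a loan.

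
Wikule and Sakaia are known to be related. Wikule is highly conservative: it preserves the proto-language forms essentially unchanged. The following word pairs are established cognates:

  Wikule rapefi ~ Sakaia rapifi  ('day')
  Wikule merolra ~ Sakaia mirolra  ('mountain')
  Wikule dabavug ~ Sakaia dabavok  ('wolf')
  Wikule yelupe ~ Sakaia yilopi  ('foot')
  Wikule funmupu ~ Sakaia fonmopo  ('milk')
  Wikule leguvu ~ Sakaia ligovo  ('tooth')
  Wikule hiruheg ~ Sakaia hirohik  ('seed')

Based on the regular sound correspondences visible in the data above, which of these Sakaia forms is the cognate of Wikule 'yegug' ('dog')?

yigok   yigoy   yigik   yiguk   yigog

yigok

yelupe ~ yilopi, leguvu ~ ligovo — Wikule e corresponds to Sakaia i after a consonant, before a consonant other than r, m, n, p, b, f, v.
dabavug ~ dabavok, hiruheg ~ hirohik — Wikule u corresponds to Sakaia o after a consonant, before a consonant other than r, m, n, p, b, f, v.
dabavug ~ dabavok, hiruheg ~ hirohik — Wikule g corresponds to Sakaia k word-finally.
Applying these to Wikule 'yegug':
  yegug → yigug   (e→i after a consonant, before a consonant other than r, m, n, p, b, f, v)
  yigug → yigog   (u→o after a consonant, before a consonant other than r, m, n, p, b, f, v)
  yigog → yigok   (g→k word-finally)
So the Sakaia cognate is 'yigok'.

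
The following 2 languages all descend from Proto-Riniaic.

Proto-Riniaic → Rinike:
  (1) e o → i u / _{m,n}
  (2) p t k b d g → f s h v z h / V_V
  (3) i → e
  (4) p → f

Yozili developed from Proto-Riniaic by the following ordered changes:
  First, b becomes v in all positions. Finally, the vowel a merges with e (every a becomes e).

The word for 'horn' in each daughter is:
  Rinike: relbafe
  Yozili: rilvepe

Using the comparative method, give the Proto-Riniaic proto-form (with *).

Position 6: Rinike has f, Yozili has p. Yozili preserves p here (none of its changes turn any other segment into p), so the proto-segment is *p.
Position 5: Rinike has a, Yozili has e. Rinike preserves a here (none of its changes turn any other segment into a), so the proto-segment is *a.
Verify the candidate proto-form against each daughter:
Rinike: *rilbape > rilbafe > relbafe  (by intervocalic lenition, vowel merger)
Yozili: *rilbape > rilvape > rilvepe  (by unconditioned shift, vowel merger)
Only *rilbape yields all of Rinike relbafe, Yozili rilvepe.

*rilbape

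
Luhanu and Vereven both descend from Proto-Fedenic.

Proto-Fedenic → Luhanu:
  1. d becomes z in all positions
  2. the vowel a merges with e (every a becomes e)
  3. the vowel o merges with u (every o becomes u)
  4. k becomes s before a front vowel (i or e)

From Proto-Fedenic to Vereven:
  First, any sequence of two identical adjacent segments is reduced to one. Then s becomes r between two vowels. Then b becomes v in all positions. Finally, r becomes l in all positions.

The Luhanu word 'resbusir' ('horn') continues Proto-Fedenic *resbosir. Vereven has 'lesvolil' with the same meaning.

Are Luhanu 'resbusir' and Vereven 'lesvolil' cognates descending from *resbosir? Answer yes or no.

yes

Derive the expected Vereven reflex of *resbosir:
Vereven: *resbosir > resborir > resvorir > lesvolil  (by rhotacism, unconditioned shift, unconditioned shift)
Vereven 'lesvolil' matches the regular reflex exactly, so the pair is cognate.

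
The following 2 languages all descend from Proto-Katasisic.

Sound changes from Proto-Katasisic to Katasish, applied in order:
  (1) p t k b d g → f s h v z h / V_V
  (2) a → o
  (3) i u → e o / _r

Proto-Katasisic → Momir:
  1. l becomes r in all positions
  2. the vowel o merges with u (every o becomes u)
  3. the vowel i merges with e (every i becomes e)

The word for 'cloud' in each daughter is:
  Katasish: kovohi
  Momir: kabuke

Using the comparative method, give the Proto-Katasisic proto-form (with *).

Position 6: Katasish has i, Momir has e. Katasish preserves i here (none of its changes turn any other segment into i), so the proto-segment is *i.
Position 2: Katasish has o, Momir has a. Momir preserves a here (none of its changes turn any other segment into a), so the proto-segment is *a.
Continuing position by position gives *kaboki; check it forward:
Katasish: start from *kaboki.
  rule 1 (intervocalic lenition): kaboki → kavohi
  rule 2 (vowel merger): kavohi → kovohi
  rule 3: no change — kovohi
  ⇒ Katasish kovohi
Momir: *kaboki
  kaboki (rule 1 does not apply)
  kaboki → kabuki   [vowel merger]
  kabuki → kabuke   [vowel merger]
  giving Momir kabuke.
*kaboki is the unique common source.

*kaboki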